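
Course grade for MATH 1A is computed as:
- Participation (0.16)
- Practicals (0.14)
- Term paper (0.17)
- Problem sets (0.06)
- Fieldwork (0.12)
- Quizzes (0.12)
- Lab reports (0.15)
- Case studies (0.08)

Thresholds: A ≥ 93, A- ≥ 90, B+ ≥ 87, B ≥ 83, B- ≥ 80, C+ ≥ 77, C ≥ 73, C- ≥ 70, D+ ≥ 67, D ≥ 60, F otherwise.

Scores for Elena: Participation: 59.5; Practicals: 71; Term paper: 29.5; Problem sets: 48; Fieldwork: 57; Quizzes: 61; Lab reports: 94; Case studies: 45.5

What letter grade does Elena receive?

F

Weighted total:
  Participation 59.5 × 0.16 = 9.52
  Practicals 71 × 0.14 = 9.94
  Term paper 29.5 × 0.17 = 5.015
  Problem sets 48 × 0.06 = 2.88
  Fieldwork 57 × 0.12 = 6.84
  Quizzes 61 × 0.12 = 7.32
  Lab reports 94 × 0.15 = 14.1
  Case studies 45.5 × 0.08 = 3.64
Sum = 59.255
59.255 < 60 → F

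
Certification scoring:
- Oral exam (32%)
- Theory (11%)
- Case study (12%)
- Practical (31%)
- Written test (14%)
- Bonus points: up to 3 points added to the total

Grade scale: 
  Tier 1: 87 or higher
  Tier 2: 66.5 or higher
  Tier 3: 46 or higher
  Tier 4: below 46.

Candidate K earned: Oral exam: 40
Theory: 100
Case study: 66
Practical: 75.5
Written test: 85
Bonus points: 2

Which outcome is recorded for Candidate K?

Weighted total:
  Oral exam 40 × 0.32 = 12.8
  Theory 100 × 0.11 = 11
  Case study 66 × 0.12 = 7.92
  Practical 75.5 × 0.31 = 23.405
  Written test 85 × 0.14 = 11.9
Sum = 67.025
Bonus points: 67.025 + 2 = 69.025
69.025 is ≥ 66.5 and < 87 → Tier 2

Tier 2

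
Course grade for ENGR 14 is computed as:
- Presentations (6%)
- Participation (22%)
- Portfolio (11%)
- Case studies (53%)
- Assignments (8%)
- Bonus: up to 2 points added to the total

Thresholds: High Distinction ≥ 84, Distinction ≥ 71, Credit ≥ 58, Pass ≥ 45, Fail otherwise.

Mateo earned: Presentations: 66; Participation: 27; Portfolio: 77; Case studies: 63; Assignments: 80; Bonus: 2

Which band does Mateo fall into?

Credit

Weighted total:
  Presentations 66 × 0.06 = 3.96
  Participation 27 × 0.22 = 5.94
  Portfolio 77 × 0.11 = 8.47
  Case studies 63 × 0.53 = 33.39
  Assignments 80 × 0.08 = 6.4
Sum = 58.16
Bonus: 58.16 + 2 = 60.16
60.16 is ≥ 58 and < 71 → Credit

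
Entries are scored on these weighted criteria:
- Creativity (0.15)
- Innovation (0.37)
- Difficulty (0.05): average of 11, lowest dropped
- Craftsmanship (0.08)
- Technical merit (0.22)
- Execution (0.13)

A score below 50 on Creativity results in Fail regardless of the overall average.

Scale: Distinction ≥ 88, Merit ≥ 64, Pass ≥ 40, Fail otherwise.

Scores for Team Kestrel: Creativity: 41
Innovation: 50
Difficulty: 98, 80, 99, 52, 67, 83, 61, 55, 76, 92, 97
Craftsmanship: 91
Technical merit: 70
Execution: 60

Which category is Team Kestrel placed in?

Fail

Difficulty: drop 52 → average of remaining 10 = 808/10 = 80.8
Creativity score 41 < 50: minimum not met.
Weighted total:
  Creativity 41 × 0.15 = 6.15
  Innovation 50 × 0.37 = 18.5
  Difficulty 80.8 × 0.05 = 4.04
  Craftsmanship 91 × 0.08 = 7.28
  Technical merit 70 × 0.22 = 15.4
  Execution 60 × 0.13 = 7.8
Sum = 59.17
Because the Creativity minimum was not met, the result is Fail.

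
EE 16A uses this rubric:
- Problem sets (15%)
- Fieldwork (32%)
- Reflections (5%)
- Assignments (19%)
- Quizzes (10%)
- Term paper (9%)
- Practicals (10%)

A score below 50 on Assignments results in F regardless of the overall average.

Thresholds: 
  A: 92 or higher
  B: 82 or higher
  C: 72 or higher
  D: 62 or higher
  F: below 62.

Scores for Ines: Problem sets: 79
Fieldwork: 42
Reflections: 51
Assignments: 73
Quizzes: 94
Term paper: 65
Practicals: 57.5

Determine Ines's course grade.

D

Assignments score 73 ≥ 50: minimum met.
Weighted total:
  Problem sets 79 × 0.15 = 11.85
  Fieldwork 42 × 0.32 = 13.44
  Reflections 51 × 0.05 = 2.55
  Assignments 73 × 0.19 = 13.87
  Quizzes 94 × 0.1 = 9.4
  Term paper 65 × 0.09 = 5.85
  Practicals 57.5 × 0.1 = 5.75
Sum = 62.71
62.71 is ≥ 62 and < 72 → D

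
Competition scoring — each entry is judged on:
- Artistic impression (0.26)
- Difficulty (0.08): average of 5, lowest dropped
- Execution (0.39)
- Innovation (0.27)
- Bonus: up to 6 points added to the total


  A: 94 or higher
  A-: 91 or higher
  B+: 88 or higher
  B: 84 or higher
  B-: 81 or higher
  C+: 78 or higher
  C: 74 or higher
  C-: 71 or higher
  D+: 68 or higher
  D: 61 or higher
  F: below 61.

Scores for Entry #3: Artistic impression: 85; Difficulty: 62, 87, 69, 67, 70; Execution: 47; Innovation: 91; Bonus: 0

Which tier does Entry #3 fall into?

D+

Difficulty: drop 62 → average of remaining 4 = 293/4 = 73.25
Weighted total:
  Artistic impression 85 × 0.26 = 22.1
  Difficulty 73.25 × 0.08 = 5.86
  Execution 47 × 0.39 = 18.33
  Innovation 91 × 0.27 = 24.57
Sum = 70.86
Bonus: 70.86 + 0 = 70.86
70.86 is ≥ 68 and < 71 → D+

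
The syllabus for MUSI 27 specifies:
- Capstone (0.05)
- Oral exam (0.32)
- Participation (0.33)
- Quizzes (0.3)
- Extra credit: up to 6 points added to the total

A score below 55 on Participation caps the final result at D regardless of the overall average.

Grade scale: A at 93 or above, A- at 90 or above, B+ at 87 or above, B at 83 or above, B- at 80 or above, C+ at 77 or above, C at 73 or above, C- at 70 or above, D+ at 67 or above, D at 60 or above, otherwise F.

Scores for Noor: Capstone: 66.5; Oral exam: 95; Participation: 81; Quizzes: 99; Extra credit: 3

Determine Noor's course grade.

Participation score 81 ≥ 55: minimum met.
Weighted total:
  Capstone 66.5 × 0.05 = 3.325
  Oral exam 95 × 0.32 = 30.4
  Participation 81 × 0.33 = 26.73
  Quizzes 99 × 0.3 = 29.7
Sum = 90.155
Extra credit: 90.155 + 3 = 93.155
93.155 ≥ 93 → A

A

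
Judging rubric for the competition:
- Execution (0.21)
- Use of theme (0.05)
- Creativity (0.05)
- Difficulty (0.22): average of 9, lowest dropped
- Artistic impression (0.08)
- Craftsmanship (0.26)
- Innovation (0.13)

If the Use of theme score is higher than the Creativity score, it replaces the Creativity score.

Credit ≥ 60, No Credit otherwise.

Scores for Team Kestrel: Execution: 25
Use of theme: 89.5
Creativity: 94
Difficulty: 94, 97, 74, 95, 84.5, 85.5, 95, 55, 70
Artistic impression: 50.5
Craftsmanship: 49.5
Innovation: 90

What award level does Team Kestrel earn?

Difficulty: drop 55 → average of remaining 8 = 695/8 = 86.875
Use of theme (89.5) ≤ Creativity (94), so Creativity stays at 94.
Weighted total:
  Execution 25 × 0.21 = 5.25
  Use of theme 89.5 × 0.05 = 4.475
  Creativity 94 × 0.05 = 4.7
  Difficulty 86.875 × 0.22 = 19.1125
  Artistic impression 50.5 × 0.08 = 4.04
  Craftsmanship 49.5 × 0.26 = 12.87
  Innovation 90 × 0.13 = 11.7
Sum = 62.1475
62.1475 ≥ 60 → Credit

Credit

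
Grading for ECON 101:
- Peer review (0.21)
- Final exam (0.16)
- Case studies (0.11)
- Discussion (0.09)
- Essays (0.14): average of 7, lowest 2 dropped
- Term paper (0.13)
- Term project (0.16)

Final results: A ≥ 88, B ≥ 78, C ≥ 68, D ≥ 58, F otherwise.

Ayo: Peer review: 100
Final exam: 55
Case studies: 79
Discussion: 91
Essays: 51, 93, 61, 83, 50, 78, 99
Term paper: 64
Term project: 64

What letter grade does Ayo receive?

Essays: drop 50, 51 → average of remaining 5 = 414/5 = 82.8
Weighted total:
  Peer review 100 × 0.21 = 21
  Final exam 55 × 0.16 = 8.8
  Case studies 79 × 0.11 = 8.69
  Discussion 91 × 0.09 = 8.19
  Essays 82.8 × 0.14 = 11.592
  Term paper 64 × 0.13 = 8.32
  Term project 64 × 0.16 = 10.24
Sum = 76.832
76.832 is ≥ 68 and < 78 → C

C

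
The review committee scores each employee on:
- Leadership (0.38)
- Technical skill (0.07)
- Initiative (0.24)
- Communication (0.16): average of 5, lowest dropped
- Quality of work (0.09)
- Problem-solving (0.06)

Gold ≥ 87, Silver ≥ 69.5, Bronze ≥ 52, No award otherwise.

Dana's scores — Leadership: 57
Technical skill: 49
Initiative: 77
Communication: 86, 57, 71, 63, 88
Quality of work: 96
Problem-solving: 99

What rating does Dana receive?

Silver

Communication: drop 57 → average of remaining 4 = 308/4 = 77
Weighted total:
  Leadership 57 × 0.38 = 21.66
  Technical skill 49 × 0.07 = 3.43
  Initiative 77 × 0.24 = 18.48
  Communication 77 × 0.16 = 12.32
  Quality of work 96 × 0.09 = 8.64
  Problem-solving 99 × 0.06 = 5.94
Sum = 70.47
70.47 is ≥ 69.5 and < 87 → Silver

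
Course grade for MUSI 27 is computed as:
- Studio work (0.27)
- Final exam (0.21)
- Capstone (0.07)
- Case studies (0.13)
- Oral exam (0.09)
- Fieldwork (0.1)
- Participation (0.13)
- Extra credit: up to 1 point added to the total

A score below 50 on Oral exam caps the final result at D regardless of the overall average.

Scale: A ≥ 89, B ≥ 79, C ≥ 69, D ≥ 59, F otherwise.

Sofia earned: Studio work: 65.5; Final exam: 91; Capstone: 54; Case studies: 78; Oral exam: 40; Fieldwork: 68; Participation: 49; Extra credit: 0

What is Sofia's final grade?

Oral exam score 40 < 50: minimum not met.
Weighted total:
  Studio work 65.5 × 0.27 = 17.685
  Final exam 91 × 0.21 = 19.11
  Capstone 54 × 0.07 = 3.78
  Case studies 78 × 0.13 = 10.14
  Oral exam 40 × 0.09 = 3.6
  Fieldwork 68 × 0.1 = 6.8
  Participation 49 × 0.13 = 6.37
Sum = 67.485
Extra credit: 67.485 + 0 = 67.485
67.485 would be D; cap at D applies → D.

D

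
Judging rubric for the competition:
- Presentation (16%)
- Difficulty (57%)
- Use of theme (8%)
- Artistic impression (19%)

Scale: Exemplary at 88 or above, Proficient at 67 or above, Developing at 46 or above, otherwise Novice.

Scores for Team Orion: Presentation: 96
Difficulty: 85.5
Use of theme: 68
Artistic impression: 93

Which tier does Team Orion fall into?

Weighted total:
  Presentation 96 × 0.16 = 15.36
  Difficulty 85.5 × 0.57 = 48.735
  Use of theme 68 × 0.08 = 5.44
  Artistic impression 93 × 0.19 = 17.67
Sum = 87.205
87.205 is ≥ 67 and < 88 → Proficient

Proficient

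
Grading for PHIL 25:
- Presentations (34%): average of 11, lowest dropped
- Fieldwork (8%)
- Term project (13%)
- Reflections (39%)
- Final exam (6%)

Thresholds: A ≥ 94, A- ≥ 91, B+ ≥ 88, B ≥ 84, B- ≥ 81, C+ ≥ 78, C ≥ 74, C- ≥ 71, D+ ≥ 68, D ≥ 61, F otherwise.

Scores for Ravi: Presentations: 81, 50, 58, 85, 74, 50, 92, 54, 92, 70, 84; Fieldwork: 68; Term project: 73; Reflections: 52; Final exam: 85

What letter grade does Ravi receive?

D

Presentations: drop 50 → average of remaining 10 = 740/10 = 74
Weighted total:
  Presentations 74 × 0.34 = 25.16
  Fieldwork 68 × 0.08 = 5.44
  Term project 73 × 0.13 = 9.49
  Reflections 52 × 0.39 = 20.28
  Final exam 85 × 0.06 = 5.1
Sum = 65.47
65.47 is ≥ 61 and < 68 → D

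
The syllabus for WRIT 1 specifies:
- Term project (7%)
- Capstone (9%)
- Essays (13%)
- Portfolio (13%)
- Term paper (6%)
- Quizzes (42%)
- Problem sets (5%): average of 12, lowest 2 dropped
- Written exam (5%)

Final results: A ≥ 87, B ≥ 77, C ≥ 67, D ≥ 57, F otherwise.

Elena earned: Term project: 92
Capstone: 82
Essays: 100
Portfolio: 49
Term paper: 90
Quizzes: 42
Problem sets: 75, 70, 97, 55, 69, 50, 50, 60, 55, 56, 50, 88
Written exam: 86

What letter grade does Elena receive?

Problem sets: drop 50, 50 → average of remaining 10 = 675/10 = 67.5
Weighted total:
  Term project 92 × 0.07 = 6.44
  Capstone 82 × 0.09 = 7.38
  Essays 100 × 0.13 = 13
  Portfolio 49 × 0.13 = 6.37
  Term paper 90 × 0.06 = 5.4
  Quizzes 42 × 0.42 = 17.64
  Problem sets 67.5 × 0.05 = 3.375
  Written exam 86 × 0.05 = 4.3
Sum = 63.905
63.905 is ≥ 57 and < 67 → D

D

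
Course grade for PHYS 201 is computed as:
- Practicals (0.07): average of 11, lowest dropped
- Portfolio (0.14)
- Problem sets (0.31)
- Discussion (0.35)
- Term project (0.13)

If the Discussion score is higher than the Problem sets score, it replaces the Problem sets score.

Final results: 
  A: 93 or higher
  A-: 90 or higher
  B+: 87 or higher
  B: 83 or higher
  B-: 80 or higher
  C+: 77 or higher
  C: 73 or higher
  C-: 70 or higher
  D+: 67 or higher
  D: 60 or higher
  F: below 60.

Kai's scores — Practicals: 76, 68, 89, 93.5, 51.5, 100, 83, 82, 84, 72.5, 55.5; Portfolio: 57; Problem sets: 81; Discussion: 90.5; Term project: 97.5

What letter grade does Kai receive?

B

Practicals: drop 51.5 → average of remaining 10 = 803.5/10 = 80.35
Discussion (90.5) > Problem sets (81), so Problem sets counts as 90.5.
Weighted total:
  Practicals 80.35 × 0.07 = 5.6245
  Portfolio 57 × 0.14 = 7.98
  Problem sets 90.5 × 0.31 = 28.055
  Discussion 90.5 × 0.35 = 31.675
  Term project 97.5 × 0.13 = 12.675
Sum = 86.0095
86.0095 is ≥ 83 and < 87 → B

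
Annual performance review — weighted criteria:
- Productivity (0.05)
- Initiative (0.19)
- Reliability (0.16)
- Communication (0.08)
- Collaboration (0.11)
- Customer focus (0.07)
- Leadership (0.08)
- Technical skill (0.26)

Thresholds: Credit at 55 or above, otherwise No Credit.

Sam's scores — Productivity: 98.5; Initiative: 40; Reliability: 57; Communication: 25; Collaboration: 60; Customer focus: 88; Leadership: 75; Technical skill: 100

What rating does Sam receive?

Weighted total:
  Productivity 98.5 × 0.05 = 4.925
  Initiative 40 × 0.19 = 7.6
  Reliability 57 × 0.16 = 9.12
  Communication 25 × 0.08 = 2
  Collaboration 60 × 0.11 = 6.6
  Customer focus 88 × 0.07 = 6.16
  Leadership 75 × 0.08 = 6
  Technical skill 100 × 0.26 = 26
Sum = 68.405
68.405 ≥ 55 → Credit

Credit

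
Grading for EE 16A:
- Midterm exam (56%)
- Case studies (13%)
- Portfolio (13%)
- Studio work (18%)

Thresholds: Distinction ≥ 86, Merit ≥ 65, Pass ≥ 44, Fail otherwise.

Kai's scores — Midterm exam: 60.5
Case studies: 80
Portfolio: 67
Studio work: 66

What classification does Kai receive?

Pass

Weighted total:
  Midterm exam 60.5 × 0.56 = 33.88
  Case studies 80 × 0.13 = 10.4
  Portfolio 67 × 0.13 = 8.71
  Studio work 66 × 0.18 = 11.88
Sum = 64.87
64.87 is ≥ 44 and < 65 → Pass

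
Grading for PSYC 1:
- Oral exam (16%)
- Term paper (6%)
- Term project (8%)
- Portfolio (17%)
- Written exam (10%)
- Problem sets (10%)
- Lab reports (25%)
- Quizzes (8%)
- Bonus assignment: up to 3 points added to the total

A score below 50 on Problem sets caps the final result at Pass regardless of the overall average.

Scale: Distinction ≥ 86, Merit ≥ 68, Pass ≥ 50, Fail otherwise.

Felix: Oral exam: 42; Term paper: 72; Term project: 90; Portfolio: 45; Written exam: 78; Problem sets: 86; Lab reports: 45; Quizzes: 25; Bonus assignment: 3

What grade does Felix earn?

Problem sets score 86 ≥ 50: minimum met.
Weighted total:
  Oral exam 42 × 0.16 = 6.72
  Term paper 72 × 0.06 = 4.32
  Term project 90 × 0.08 = 7.2
  Portfolio 45 × 0.17 = 7.65
  Written exam 78 × 0.1 = 7.8
  Problem sets 86 × 0.1 = 8.6
  Lab reports 45 × 0.25 = 11.25
  Quizzes 25 × 0.08 = 2
Sum = 55.54
Bonus assignment: 55.54 + 3 = 58.54
58.54 is ≥ 50 and < 68 → Pass

Pass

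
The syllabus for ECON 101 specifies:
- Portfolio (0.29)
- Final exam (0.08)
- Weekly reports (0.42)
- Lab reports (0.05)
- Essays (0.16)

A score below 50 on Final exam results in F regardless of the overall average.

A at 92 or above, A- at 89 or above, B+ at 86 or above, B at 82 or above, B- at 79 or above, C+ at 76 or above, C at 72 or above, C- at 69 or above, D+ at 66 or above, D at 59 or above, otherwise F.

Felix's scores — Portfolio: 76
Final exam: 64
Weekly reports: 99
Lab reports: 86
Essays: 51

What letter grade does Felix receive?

Final exam score 64 ≥ 50: minimum met.
Weighted total:
  Portfolio 76 × 0.29 = 22.04
  Final exam 64 × 0.08 = 5.12
  Weekly reports 99 × 0.42 = 41.58
  Lab reports 86 × 0.05 = 4.3
  Essays 51 × 0.16 = 8.16
Sum = 81.2
81.2 is ≥ 79 and < 82 → B-

B-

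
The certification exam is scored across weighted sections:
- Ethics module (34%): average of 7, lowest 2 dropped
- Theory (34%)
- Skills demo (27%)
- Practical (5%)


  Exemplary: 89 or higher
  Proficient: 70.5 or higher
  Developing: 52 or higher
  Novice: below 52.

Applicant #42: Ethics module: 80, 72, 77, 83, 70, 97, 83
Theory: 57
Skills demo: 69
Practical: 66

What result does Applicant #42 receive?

Ethics module: drop 70, 72 → average of remaining 5 = 420/5 = 84
Weighted total:
  Ethics module 84 × 0.34 = 28.56
  Theory 57 × 0.34 = 19.38
  Skills demo 69 × 0.27 = 18.63
  Practical 66 × 0.05 = 3.3
Sum = 69.87
69.87 is ≥ 52 and < 70.5 → Developing

Developing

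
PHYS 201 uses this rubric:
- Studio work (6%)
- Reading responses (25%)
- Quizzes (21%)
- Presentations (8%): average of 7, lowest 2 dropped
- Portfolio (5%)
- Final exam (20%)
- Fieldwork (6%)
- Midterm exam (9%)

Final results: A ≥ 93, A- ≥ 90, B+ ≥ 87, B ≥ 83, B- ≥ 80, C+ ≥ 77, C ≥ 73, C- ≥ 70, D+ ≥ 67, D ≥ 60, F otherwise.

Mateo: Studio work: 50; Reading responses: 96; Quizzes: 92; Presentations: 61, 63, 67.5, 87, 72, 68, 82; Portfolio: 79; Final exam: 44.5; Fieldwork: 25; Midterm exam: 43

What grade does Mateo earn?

Presentations: drop 61, 63 → average of remaining 5 = 376.5/5 = 75.3
Weighted total:
  Studio work 50 × 0.06 = 3
  Reading responses 96 × 0.25 = 24
  Quizzes 92 × 0.21 = 19.32
  Presentations 75.3 × 0.08 = 6.024
  Portfolio 79 × 0.05 = 3.95
  Final exam 44.5 × 0.2 = 8.9
  Fieldwork 25 × 0.06 = 1.5
  Midterm exam 43 × 0.09 = 3.87
Sum = 70.564
70.564 is ≥ 70 and < 73 → C-

C-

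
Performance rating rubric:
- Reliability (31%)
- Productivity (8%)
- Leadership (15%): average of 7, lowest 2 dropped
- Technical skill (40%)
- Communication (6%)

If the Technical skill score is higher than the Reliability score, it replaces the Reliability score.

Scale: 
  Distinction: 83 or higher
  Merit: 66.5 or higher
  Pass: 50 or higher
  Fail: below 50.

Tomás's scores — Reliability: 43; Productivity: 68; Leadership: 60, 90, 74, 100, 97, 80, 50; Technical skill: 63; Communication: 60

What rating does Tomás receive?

Leadership: drop 50, 60 → average of remaining 5 = 441/5 = 88.2
Technical skill (63) > Reliability (43), so Reliability counts as 63.
Weighted total:
  Reliability 63 × 0.31 = 19.53
  Productivity 68 × 0.08 = 5.44
  Leadership 88.2 × 0.15 = 13.23
  Technical skill 63 × 0.4 = 25.2
  Communication 60 × 0.06 = 3.6
Sum = 67
67 is ≥ 66.5 and < 83 → Merit

Merit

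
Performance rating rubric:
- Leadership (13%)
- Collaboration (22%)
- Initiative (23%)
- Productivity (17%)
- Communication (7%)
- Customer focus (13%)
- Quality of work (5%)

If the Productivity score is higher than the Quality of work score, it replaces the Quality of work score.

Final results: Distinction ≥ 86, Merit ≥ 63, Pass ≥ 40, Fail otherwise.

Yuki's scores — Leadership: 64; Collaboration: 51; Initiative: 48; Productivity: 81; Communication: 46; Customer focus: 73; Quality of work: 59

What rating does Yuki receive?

Productivity (81) > Quality of work (59), so Quality of work counts as 81.
Weighted total:
  Leadership 64 × 0.13 = 8.32
  Collaboration 51 × 0.22 = 11.22
  Initiative 48 × 0.23 = 11.04
  Productivity 81 × 0.17 = 13.77
  Communication 46 × 0.07 = 3.22
  Customer focus 73 × 0.13 = 9.49
  Quality of work 81 × 0.05 = 4.05
Sum = 61.11
61.11 is ≥ 40 and < 63 → Pass

Pass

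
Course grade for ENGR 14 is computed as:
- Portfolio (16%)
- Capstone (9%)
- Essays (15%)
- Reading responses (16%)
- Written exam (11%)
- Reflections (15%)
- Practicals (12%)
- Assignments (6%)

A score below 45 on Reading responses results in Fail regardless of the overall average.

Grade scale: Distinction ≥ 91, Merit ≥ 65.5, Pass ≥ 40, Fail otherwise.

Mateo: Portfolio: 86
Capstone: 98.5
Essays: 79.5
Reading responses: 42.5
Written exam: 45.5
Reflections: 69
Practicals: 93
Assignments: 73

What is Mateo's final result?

Fail

Reading responses score 42.5 < 45: minimum not met.
Weighted total:
  Portfolio 86 × 0.16 = 13.76
  Capstone 98.5 × 0.09 = 8.865
  Essays 79.5 × 0.15 = 11.925
  Reading responses 42.5 × 0.16 = 6.8
  Written exam 45.5 × 0.11 = 5.005
  Reflections 69 × 0.15 = 10.35
  Practicals 93 × 0.12 = 11.16
  Assignments 73 × 0.06 = 4.38
Sum = 72.245
Because the Reading responses minimum was not met, the result is Fail.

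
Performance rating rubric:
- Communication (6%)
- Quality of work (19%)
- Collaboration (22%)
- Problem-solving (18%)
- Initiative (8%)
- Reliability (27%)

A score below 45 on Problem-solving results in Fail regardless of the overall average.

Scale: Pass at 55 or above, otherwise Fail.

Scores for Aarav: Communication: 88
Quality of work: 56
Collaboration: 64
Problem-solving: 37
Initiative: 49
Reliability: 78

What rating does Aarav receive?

Fail

Problem-solving score 37 < 45: minimum not met.
Weighted total:
  Communication 88 × 0.06 = 5.28
  Quality of work 56 × 0.19 = 10.64
  Collaboration 64 × 0.22 = 14.08
  Problem-solving 37 × 0.18 = 6.66
  Initiative 49 × 0.08 = 3.92
  Reliability 78 × 0.27 = 21.06
Sum = 61.64
Because the Problem-solving minimum was not met, the result is Fail.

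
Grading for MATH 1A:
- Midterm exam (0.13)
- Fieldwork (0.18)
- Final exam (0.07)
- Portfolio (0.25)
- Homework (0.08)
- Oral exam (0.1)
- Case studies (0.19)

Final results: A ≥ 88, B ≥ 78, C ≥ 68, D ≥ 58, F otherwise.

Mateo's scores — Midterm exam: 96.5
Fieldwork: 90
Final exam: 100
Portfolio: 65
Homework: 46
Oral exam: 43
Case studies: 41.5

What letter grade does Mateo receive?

Weighted total:
  Midterm exam 96.5 × 0.13 = 12.545
  Fieldwork 90 × 0.18 = 16.2
  Final exam 100 × 0.07 = 7
  Portfolio 65 × 0.25 = 16.25
  Homework 46 × 0.08 = 3.68
  Oral exam 43 × 0.1 = 4.3
  Case studies 41.5 × 0.19 = 7.885
Sum = 67.86
67.86 is ≥ 58 and < 68 → D

D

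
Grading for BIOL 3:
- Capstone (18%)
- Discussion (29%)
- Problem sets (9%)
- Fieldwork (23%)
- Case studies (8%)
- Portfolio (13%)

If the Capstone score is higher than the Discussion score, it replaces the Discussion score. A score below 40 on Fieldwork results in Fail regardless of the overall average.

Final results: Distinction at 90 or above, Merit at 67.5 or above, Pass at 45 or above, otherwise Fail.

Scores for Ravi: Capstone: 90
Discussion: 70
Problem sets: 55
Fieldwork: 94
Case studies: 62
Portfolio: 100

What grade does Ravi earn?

Capstone (90) > Discussion (70), so Discussion counts as 90.
Fieldwork score 94 ≥ 40: minimum met.
Weighted total:
  Capstone 90 × 0.18 = 16.2
  Discussion 90 × 0.29 = 26.1
  Problem sets 55 × 0.09 = 4.95
  Fieldwork 94 × 0.23 = 21.62
  Case studies 62 × 0.08 = 4.96
  Portfolio 100 × 0.13 = 13
Sum = 86.83
86.83 is ≥ 67.5 and < 90 → Merit

Merit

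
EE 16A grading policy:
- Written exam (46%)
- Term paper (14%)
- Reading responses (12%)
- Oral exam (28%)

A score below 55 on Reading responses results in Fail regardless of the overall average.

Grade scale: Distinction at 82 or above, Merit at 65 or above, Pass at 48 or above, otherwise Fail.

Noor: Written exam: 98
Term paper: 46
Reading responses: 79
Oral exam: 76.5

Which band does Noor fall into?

Distinction

Reading responses score 79 ≥ 55: minimum met.
Weighted total:
  Written exam 98 × 0.46 = 45.08
  Term paper 46 × 0.14 = 6.44
  Reading responses 79 × 0.12 = 9.48
  Oral exam 76.5 × 0.28 = 21.42
Sum = 82.42
82.42 ≥ 82 → Distinction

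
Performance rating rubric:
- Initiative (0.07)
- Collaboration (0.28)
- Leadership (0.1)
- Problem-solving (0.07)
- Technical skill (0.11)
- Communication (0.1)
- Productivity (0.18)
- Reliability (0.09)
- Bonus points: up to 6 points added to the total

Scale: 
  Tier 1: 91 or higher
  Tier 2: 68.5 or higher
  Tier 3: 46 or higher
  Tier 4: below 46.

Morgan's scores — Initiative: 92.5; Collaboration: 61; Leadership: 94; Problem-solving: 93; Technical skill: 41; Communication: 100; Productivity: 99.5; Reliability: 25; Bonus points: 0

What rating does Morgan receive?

Weighted total:
  Initiative 92.5 × 0.07 = 6.475
  Collaboration 61 × 0.28 = 17.08
  Leadership 94 × 0.1 = 9.4
  Problem-solving 93 × 0.07 = 6.51
  Technical skill 41 × 0.11 = 4.51
  Communication 100 × 0.1 = 10
  Productivity 99.5 × 0.18 = 17.91
  Reliability 25 × 0.09 = 2.25
Sum = 74.135
Bonus points: 74.135 + 0 = 74.135
74.135 is ≥ 68.5 and < 91 → Tier 2

Tier 2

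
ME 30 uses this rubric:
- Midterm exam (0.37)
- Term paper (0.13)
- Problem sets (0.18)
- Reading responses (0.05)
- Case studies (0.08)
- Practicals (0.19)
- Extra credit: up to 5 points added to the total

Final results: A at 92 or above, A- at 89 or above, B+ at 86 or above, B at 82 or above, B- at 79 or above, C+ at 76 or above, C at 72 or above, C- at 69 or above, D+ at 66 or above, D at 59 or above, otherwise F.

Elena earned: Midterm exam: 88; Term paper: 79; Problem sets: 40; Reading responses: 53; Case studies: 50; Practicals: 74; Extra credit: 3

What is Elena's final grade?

C

Weighted total:
  Midterm exam 88 × 0.37 = 32.56
  Term paper 79 × 0.13 = 10.27
  Problem sets 40 × 0.18 = 7.2
  Reading responses 53 × 0.05 = 2.65
  Case studies 50 × 0.08 = 4
  Practicals 74 × 0.19 = 14.06
Sum = 70.74
Extra credit: 70.74 + 3 = 73.74
73.74 is ≥ 72 and < 76 → C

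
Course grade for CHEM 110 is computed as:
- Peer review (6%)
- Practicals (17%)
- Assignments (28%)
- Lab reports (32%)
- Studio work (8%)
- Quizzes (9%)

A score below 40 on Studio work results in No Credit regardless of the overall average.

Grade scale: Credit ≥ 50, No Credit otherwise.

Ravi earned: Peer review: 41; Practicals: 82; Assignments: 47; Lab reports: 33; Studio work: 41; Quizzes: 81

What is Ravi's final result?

Credit

Studio work score 41 ≥ 40: minimum met.
Weighted total:
  Peer review 41 × 0.06 = 2.46
  Practicals 82 × 0.17 = 13.94
  Assignments 47 × 0.28 = 13.16
  Lab reports 33 × 0.32 = 10.56
  Studio work 41 × 0.08 = 3.28
  Quizzes 81 × 0.09 = 7.29
Sum = 50.69
50.69 ≥ 50 → Credit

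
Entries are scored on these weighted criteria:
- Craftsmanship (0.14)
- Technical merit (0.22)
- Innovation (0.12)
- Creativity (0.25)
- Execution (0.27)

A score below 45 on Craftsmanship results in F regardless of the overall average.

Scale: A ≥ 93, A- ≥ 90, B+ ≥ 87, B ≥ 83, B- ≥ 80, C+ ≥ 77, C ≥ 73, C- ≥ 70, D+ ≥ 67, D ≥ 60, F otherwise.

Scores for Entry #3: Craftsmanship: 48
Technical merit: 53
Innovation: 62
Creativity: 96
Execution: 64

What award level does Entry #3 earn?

Craftsmanship score 48 ≥ 45: minimum met.
Weighted total:
  Craftsmanship 48 × 0.14 = 6.72
  Technical merit 53 × 0.22 = 11.66
  Innovation 62 × 0.12 = 7.44
  Creativity 96 × 0.25 = 24
  Execution 64 × 0.27 = 17.28
Sum = 67.1
67.1 is ≥ 67 and < 70 → D+

D+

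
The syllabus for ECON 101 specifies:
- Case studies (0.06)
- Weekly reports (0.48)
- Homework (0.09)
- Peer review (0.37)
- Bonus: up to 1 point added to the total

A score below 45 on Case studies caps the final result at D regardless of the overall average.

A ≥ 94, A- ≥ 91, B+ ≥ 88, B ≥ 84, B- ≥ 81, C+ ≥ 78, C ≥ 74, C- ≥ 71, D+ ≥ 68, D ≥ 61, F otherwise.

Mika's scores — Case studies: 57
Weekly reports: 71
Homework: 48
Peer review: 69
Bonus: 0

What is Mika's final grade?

D

Case studies score 57 ≥ 45: minimum met.
Weighted total:
  Case studies 57 × 0.06 = 3.42
  Weekly reports 71 × 0.48 = 34.08
  Homework 48 × 0.09 = 4.32
  Peer review 69 × 0.37 = 25.53
Sum = 67.35
Bonus: 67.35 + 0 = 67.35
67.35 is ≥ 61 and < 68 → D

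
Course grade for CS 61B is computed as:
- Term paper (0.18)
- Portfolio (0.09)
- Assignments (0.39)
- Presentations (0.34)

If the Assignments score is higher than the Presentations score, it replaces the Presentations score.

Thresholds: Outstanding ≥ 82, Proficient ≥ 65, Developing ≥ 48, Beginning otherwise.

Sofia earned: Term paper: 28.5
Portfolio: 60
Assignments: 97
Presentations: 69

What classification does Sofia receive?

Proficient

Assignments (97) > Presentations (69), so Presentations counts as 97.
Weighted total:
  Term paper 28.5 × 0.18 = 5.13
  Portfolio 60 × 0.09 = 5.4
  Assignments 97 × 0.39 = 37.83
  Presentations 97 × 0.34 = 32.98
Sum = 81.34
81.34 is ≥ 65 and < 82 → Proficient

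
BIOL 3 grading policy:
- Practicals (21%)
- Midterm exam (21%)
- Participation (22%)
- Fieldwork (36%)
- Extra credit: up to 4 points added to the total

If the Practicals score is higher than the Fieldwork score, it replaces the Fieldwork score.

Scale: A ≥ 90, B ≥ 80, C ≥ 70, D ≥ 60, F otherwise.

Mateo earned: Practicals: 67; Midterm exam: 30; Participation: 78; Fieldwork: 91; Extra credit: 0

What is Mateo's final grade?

Practicals (67) ≤ Fieldwork (91), so Fieldwork stays at 91.
Weighted total:
  Practicals 67 × 0.21 = 14.07
  Midterm exam 30 × 0.21 = 6.3
  Participation 78 × 0.22 = 17.16
  Fieldwork 91 × 0.36 = 32.76
Sum = 70.29
Extra credit: 70.29 + 0 = 70.29
70.29 is ≥ 70 and < 80 → C

C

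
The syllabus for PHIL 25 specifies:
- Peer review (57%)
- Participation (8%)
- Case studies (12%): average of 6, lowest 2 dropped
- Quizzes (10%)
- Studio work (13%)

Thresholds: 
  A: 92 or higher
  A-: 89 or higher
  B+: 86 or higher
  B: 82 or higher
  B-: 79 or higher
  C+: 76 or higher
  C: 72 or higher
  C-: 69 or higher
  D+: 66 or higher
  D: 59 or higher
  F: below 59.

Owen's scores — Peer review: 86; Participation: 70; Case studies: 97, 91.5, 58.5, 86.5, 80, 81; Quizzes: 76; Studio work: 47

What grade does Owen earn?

Case studies: drop 58.5, 80 → average of remaining 4 = 356/4 = 89
Weighted total:
  Peer review 86 × 0.57 = 49.02
  Participation 70 × 0.08 = 5.6
  Case studies 89 × 0.12 = 10.68
  Quizzes 76 × 0.1 = 7.6
  Studio work 47 × 0.13 = 6.11
Sum = 79.01
79.01 is ≥ 79 and < 82 → B-

B-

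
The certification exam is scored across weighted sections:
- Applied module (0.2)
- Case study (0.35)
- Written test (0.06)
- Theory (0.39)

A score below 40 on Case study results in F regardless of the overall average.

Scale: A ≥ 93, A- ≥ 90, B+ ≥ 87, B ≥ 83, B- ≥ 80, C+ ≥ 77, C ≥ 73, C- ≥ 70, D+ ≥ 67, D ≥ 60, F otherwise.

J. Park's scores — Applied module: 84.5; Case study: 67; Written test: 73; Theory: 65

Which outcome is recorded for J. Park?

C-

Case study score 67 ≥ 40: minimum met.
Weighted total:
  Applied module 84.5 × 0.2 = 16.9
  Case study 67 × 0.35 = 23.45
  Written test 73 × 0.06 = 4.38
  Theory 65 × 0.39 = 25.35
Sum = 70.08
70.08 is ≥ 70 and < 73 → C-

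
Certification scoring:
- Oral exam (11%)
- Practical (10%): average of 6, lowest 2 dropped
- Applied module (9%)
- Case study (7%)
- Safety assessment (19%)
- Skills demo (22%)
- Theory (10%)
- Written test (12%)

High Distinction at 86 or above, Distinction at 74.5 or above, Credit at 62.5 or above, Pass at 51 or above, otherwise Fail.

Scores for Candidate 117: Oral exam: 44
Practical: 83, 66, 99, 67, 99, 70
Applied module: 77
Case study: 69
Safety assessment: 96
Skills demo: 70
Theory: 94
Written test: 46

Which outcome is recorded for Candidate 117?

Credit

Practical: drop 66, 67 → average of remaining 4 = 351/4 = 87.75
Weighted total:
  Oral exam 44 × 0.11 = 4.84
  Practical 87.75 × 0.1 = 8.775
  Applied module 77 × 0.09 = 6.93
  Case study 69 × 0.07 = 4.83
  Safety assessment 96 × 0.19 = 18.24
  Skills demo 70 × 0.22 = 15.4
  Theory 94 × 0.1 = 9.4
  Written test 46 × 0.12 = 5.52
Sum = 73.935
73.935 is ≥ 62.5 and < 74.5 → Credit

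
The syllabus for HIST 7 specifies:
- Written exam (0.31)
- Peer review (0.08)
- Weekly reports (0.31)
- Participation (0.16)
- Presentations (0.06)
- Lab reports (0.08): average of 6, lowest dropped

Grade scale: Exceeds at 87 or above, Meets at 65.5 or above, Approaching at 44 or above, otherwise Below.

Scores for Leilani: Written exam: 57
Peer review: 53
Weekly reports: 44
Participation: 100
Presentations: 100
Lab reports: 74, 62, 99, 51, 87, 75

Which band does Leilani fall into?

Approaching

Lab reports: drop 51 → average of remaining 5 = 397/5 = 79.4
Weighted total:
  Written exam 57 × 0.31 = 17.67
  Peer review 53 × 0.08 = 4.24
  Weekly reports 44 × 0.31 = 13.64
  Participation 100 × 0.16 = 16
  Presentations 100 × 0.06 = 6
  Lab reports 79.4 × 0.08 = 6.352
Sum = 63.902
63.902 is ≥ 44 and < 65.5 → Approaching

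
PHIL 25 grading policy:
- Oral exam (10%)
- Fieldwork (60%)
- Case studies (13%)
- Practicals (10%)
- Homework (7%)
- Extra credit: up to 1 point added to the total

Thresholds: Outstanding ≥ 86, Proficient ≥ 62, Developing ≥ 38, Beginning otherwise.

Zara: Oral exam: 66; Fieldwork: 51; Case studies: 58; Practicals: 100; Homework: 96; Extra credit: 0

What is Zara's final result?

Weighted total:
  Oral exam 66 × 0.1 = 6.6
  Fieldwork 51 × 0.6 = 30.6
  Case studies 58 × 0.13 = 7.54
  Practicals 100 × 0.1 = 10
  Homework 96 × 0.07 = 6.72
Sum = 61.46
Extra credit: 61.46 + 0 = 61.46
61.46 is ≥ 38 and < 62 → Developing

Developing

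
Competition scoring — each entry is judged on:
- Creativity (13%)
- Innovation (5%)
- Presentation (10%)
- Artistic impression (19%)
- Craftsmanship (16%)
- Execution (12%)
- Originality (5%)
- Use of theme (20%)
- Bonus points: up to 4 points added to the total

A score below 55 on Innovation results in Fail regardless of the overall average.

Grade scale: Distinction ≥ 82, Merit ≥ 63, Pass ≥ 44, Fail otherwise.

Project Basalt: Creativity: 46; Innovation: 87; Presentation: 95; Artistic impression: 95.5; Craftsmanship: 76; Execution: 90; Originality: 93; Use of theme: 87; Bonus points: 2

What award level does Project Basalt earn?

Distinction

Innovation score 87 ≥ 55: minimum met.
Weighted total:
  Creativity 46 × 0.13 = 5.98
  Innovation 87 × 0.05 = 4.35
  Presentation 95 × 0.1 = 9.5
  Artistic impression 95.5 × 0.19 = 18.145
  Craftsmanship 76 × 0.16 = 12.16
  Execution 90 × 0.12 = 10.8
  Originality 93 × 0.05 = 4.65
  Use of theme 87 × 0.2 = 17.4
Sum = 82.985
Bonus points: 82.985 + 2 = 84.985
84.985 ≥ 82 → Distinction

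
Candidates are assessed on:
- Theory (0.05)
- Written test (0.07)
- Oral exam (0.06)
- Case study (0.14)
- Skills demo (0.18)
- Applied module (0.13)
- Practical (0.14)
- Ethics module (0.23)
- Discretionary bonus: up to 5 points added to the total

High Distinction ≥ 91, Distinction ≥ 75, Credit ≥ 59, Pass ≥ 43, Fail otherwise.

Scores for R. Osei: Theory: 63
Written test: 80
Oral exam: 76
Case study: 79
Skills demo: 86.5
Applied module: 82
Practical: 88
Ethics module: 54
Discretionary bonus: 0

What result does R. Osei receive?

Weighted total:
  Theory 63 × 0.05 = 3.15
  Written test 80 × 0.07 = 5.6
  Oral exam 76 × 0.06 = 4.56
  Case study 79 × 0.14 = 11.06
  Skills demo 86.5 × 0.18 = 15.57
  Applied module 82 × 0.13 = 10.66
  Practical 88 × 0.14 = 12.32
  Ethics module 54 × 0.23 = 12.42
Sum = 75.34
Discretionary bonus: 75.34 + 0 = 75.34
75.34 is ≥ 75 and < 91 → Distinction

Distinction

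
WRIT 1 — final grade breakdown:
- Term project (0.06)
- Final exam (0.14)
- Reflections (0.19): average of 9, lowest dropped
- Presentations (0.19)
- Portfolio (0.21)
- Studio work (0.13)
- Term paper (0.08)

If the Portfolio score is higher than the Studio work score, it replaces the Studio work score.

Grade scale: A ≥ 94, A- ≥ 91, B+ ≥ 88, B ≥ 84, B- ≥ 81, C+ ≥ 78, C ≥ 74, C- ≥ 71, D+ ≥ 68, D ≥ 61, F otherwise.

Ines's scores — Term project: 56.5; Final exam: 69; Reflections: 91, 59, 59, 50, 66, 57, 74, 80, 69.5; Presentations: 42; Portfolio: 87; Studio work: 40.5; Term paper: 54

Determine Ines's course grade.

D+

Reflections: drop 50 → average of remaining 8 = 555.5/8 = 69.4375
Portfolio (87) > Studio work (40.5), so Studio work counts as 87.
Weighted total:
  Term project 56.5 × 0.06 = 3.39
  Final exam 69 × 0.14 = 9.66
  Reflections 69.4375 × 0.19 = 13.193125
  Presentations 42 × 0.19 = 7.98
  Portfolio 87 × 0.21 = 18.27
  Studio work 87 × 0.13 = 11.31
  Term paper 54 × 0.08 = 4.32
Sum = 68.123125
68.123125 is ≥ 68 and < 71 → D+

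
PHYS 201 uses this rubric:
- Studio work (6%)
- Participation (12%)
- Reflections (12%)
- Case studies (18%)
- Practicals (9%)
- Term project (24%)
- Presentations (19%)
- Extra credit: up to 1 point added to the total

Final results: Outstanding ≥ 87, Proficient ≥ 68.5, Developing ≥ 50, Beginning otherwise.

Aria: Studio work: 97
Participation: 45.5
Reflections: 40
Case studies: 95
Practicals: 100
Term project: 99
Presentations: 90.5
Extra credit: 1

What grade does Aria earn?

Weighted total:
  Studio work 97 × 0.06 = 5.82
  Participation 45.5 × 0.12 = 5.46
  Reflections 40 × 0.12 = 4.8
  Case studies 95 × 0.18 = 17.1
  Practicals 100 × 0.09 = 9
  Term project 99 × 0.24 = 23.76
  Presentations 90.5 × 0.19 = 17.195
Sum = 83.135
Extra credit: 83.135 + 1 = 84.135
84.135 is ≥ 68.5 and < 87 → Proficient

Proficient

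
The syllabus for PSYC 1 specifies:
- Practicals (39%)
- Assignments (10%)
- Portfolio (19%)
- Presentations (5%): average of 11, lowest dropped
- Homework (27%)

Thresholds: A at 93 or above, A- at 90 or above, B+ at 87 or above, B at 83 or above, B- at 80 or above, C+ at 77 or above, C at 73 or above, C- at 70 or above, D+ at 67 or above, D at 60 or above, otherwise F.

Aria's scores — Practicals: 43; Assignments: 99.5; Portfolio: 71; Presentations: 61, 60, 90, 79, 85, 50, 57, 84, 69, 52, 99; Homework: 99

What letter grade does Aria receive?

C-

Presentations: drop 50 → average of remaining 10 = 736/10 = 73.6
Weighted total:
  Practicals 43 × 0.39 = 16.77
  Assignments 99.5 × 0.1 = 9.95
  Portfolio 71 × 0.19 = 13.49
  Presentations 73.6 × 0.05 = 3.68
  Homework 99 × 0.27 = 26.73
Sum = 70.62
70.62 is ≥ 70 and < 73 → C-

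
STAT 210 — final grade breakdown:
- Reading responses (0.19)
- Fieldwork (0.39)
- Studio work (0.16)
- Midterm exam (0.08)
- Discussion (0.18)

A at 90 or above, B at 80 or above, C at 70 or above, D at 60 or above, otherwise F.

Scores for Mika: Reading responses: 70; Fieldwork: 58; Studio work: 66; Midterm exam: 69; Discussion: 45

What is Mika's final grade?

Weighted total:
  Reading responses 70 × 0.19 = 13.3
  Fieldwork 58 × 0.39 = 22.62
  Studio work 66 × 0.16 = 10.56
  Midterm exam 69 × 0.08 = 5.52
  Discussion 45 × 0.18 = 8.1
Sum = 60.1
60.1 is ≥ 60 and < 70 → D

D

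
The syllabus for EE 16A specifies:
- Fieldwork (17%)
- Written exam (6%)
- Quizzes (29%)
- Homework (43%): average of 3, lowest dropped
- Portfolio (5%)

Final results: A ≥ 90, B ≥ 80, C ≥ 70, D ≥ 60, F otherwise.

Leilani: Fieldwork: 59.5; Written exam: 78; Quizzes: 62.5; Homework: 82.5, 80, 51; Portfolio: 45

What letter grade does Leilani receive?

C

Homework: drop 51 → average of remaining 2 = 162.5/2 = 81.25
Weighted total:
  Fieldwork 59.5 × 0.17 = 10.115
  Written exam 78 × 0.06 = 4.68
  Quizzes 62.5 × 0.29 = 18.125
  Homework 81.25 × 0.43 = 34.9375
  Portfolio 45 × 0.05 = 2.25
Sum = 70.1075
70.1075 is ≥ 70 and < 80 → C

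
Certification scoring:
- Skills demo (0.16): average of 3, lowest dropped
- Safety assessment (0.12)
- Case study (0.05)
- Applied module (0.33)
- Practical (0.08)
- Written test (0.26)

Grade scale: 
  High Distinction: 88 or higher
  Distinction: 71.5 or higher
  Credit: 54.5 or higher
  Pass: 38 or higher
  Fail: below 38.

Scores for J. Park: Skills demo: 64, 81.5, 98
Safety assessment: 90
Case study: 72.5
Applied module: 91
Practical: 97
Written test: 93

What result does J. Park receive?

High Distinction

Skills demo: drop 64 → average of remaining 2 = 179.5/2 = 89.75
Weighted total:
  Skills demo 89.75 × 0.16 = 14.36
  Safety assessment 90 × 0.12 = 10.8
  Case study 72.5 × 0.05 = 3.625
  Applied module 91 × 0.33 = 30.03
  Practical 97 × 0.08 = 7.76
  Written test 93 × 0.26 = 24.18
Sum = 90.755
90.755 ≥ 88 → High Distinction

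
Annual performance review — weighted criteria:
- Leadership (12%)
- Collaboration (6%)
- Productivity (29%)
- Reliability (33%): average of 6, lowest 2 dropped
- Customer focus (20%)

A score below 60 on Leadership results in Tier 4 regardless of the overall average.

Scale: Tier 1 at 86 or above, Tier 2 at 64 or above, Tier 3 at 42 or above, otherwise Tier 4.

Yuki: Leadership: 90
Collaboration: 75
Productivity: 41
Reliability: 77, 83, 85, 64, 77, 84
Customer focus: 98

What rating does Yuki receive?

Reliability: drop 64, 77 → average of remaining 4 = 329/4 = 82.25
Leadership score 90 ≥ 60: minimum met.
Weighted total:
  Leadership 90 × 0.12 = 10.8
  Collaboration 75 × 0.06 = 4.5
  Productivity 41 × 0.29 = 11.89
  Reliability 82.25 × 0.33 = 27.1425
  Customer focus 98 × 0.2 = 19.6
Sum = 73.9325
73.9325 is ≥ 64 and < 86 → Tier 2

Tier 2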